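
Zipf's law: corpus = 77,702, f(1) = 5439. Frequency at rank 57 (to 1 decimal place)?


Zipf's law: f(r) = f(1) / r
f(1) = 5439
f(57) = 5439 / 57
= 95.4 occurrences


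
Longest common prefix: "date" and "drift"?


Word 1: "date"
Word 2: "drift"
Comparing from start:
  Pos 0: 'd' == 'd'
  Pos 1: 'a' != 'r' (stop)
LCP = "d" (length 1)


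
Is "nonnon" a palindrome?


Word: "nonnon"
Reversed: "nonnon"
Forward == Backward? nonnon == nonnon
Palindrome = Yes


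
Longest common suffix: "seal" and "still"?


Word 1: "seal"
Word 2: "still"
Comparing from end:
  Pos -1: 'l' == 'l'
  Pos -2: 'a' != 'l' (stop)
LCS = "l" (length 1)


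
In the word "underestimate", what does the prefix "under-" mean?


Prefix: under-
Example: underestimate = under- + estimate
Meaning = insufficient


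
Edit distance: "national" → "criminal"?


Word 1: "national" (length 8)
Word 2: "criminal" (length 8)
One optimal edit sequence (insert/delete/substitute each cost 1):
  1. substitute 'n' -> 'c'  (+1)
  2. substitute 'a' -> 'r'  (+1)
  3. substitute 't' -> 'i'  (+1)
  4. substitute 'i' -> 'm'  (+1)
  5. substitute 'o' -> 'i'  (+1)
  6. keep 'n'
  7. keep 'a'
  8. keep 'l'
Total edit operations: 5
Edit distance = 5


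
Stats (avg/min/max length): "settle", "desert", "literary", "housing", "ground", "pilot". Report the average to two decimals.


Lengths: "settle"=6, "desert"=6, "literary"=8, "housing"=7, "ground"=6, "pilot"=5
Sum = 38, Count = 6
Average = 38/6 = 6.33
= avg=6.33, min=5, max=8


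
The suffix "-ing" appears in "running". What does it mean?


Suffix: -ing
Example: running (run + -ing, with a spelling change)
Meaning = present participle


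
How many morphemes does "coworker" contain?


Word: "coworker"
Morphemes: co- + work + -er
Each morpheme carries meaning
= 3 morphemes


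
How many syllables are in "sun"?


Word: "sun"
Syllable breakdown: sun
Counting: 1 part
= 1 syllable


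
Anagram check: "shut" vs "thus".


Word 1: "shut" → sorted: hstu
Word 2: "thus" → sorted: hstu
Same letters? hstu == hstu
Anagram = Yes


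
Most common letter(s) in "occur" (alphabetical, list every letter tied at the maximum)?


Word: "occur"
Letter counts:
  'c': 2
  'o': 1
  'r': 1
  'u': 1
Maximum count = 2
Most frequent = 'c' (2 times each)


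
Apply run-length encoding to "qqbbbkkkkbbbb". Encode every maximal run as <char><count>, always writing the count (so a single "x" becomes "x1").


String: "qqbbbkkkkbbbb"
Scanning for consecutive runs:
  'q' x 2
  'b' x 3
  'k' x 4
  'b' x 4
RLE = "q2b3k4b4"


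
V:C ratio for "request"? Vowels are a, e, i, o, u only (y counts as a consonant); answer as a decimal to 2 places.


Word: "request"
Vowels (a,e,i,o,u): 3
Consonants: 4
Ratio = 3/4
= 0.75


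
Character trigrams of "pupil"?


Word: "pupil" (length 5)
Number of trigrams = 5 - 3 + 1 = 3
  Position 0: "pup"
  Position 1: "upi"
  Position 2: "pil"
Trigrams = "pup", "upi", "pil"


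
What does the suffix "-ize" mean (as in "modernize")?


Suffix: -ize
As in: modernize -> modern + -ize
Meaning = to make


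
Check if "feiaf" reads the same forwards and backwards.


Word: "feiaf"
Reversed: "faief"
Forward == Backward? feiaf != faief
Palindrome = No


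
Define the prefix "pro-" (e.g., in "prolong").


Prefix: pro-
Example: prolong = pro- + long
Meaning = forward / in favor of


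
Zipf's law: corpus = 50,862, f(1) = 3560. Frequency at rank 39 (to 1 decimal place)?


Zipf's law: f(r) = f(1) / r
f(1) = 3560
f(39) = 3560 / 39
= 91.3 occurrences


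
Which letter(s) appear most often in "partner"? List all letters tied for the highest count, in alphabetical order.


Word: "partner"
Letter counts:
  'a': 1
  'e': 1
  'n': 1
  'p': 1
  'r': 2
  't': 1
Maximum count = 2
Most frequent = 'r' (2 times each)


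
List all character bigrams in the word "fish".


Word: "fish" (length 4)
Number of bigrams = 4 - 2 + 1 = 3
  Position 0: "fi"
  Position 1: "is"
  Position 2: "sh"
Bigrams = "fi", "is", "sh"


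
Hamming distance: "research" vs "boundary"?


Comparing character by character (same length = 8):
  Pos 0: 'r' vs 'b' !=
  Pos 1: 'e' vs 'o' !=
  Pos 2: 's' vs 'u' !=
  Pos 3: 'e' vs 'n' !=
  Pos 4: 'a' vs 'd' !=
  Pos 5: 'r' vs 'a' !=
  Pos 6: 'c' vs 'r' !=
  Pos 7: 'h' vs 'y' !=
Hamming distance = 8


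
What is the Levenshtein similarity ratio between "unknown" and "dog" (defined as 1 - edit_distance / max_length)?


Word 1: "unknown" (length 7)
Word 2: "dog" (length 3)
One optimal edit sequence:
  1. delete 'u'  (+1)
  2. delete 'n'  (+1)
  3. delete 'k'  (+1)
  4. substitute 'n' -> 'd'  (+1)
  5. keep 'o'
  6. delete 'w'  (+1)
  7. substitute 'n' -> 'g'  (+1)
Edit distance = 6
Max length = max(7, 3) = 7
Similarity = 1 - 6/7
= 0.1429


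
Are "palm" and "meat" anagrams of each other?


Word 1: "palm" → sorted: almp
Word 2: "meat" → sorted: aemt
Same letters? almp != aemt
Anagram = No


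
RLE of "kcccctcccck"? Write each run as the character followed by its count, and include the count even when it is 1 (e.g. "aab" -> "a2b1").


String: "kcccctcccck"
Scanning for consecutive runs:
  'k' x 1
  'c' x 4
  't' x 1
  'c' x 4
  'k' x 1
RLE = "k1c4t1c4k1"


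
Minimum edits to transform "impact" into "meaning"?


Word 1: "impact" (length 6)
Word 2: "meaning" (length 7)
One optimal edit sequence (insert/delete/substitute each cost 1):
  1. delete 'i'  (+1)
  2. keep 'm'
  3. substitute 'p' -> 'e'  (+1)
  4. keep 'a'
  5. insert 'n'  (+1)
  6. insert 'i'  (+1)
  7. substitute 'c' -> 'n'  (+1)
  8. substitute 't' -> 'g'  (+1)
Total edit operations: 6
Edit distance = 6


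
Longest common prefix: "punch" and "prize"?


Word 1: "punch"
Word 2: "prize"
Comparing from start:
  Pos 0: 'p' == 'p'
  Pos 1: 'u' != 'r' (stop)
LCP = "p" (length 1)


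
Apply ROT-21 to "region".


Word: "region"
Shift: 21
Each letter → (letter + shift) mod 26:
  'r' (17) + 21 = 12 → 'm'
  'e' (4) + 21 = 25 → 'z'
  'g' (6) + 21 = 1 → 'b'
  'i' (8) + 21 = 3 → 'd'
  'o' (14) + 21 = 9 → 'j'
  'n' (13) + 21 = 8 → 'i'
Result = "mzbdji"


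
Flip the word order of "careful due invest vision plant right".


Original: "careful due invest vision plant right"
Words (1..n): careful | due | invest | vision | plant | right
Reversed (n..1): right | plant | vision | invest | due | careful
Result = "right plant vision invest due careful"


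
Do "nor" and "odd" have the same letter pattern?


Pattern of "nor": [0, 1, 2]
Pattern of "odd": [0, 1, 1]
Patterns do not match
Same pattern = No


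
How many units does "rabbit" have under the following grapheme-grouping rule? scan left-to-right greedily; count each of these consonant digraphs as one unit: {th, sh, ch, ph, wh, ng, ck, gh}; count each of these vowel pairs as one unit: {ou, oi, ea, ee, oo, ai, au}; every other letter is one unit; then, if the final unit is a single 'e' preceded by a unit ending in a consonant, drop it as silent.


Word: "rabbit" (6 letters)
Left-to-right scan:
  (1) 'r' (letter)
  (2) 'a' (letter)
  (3) 'b' (letter)
  (4) 'b' (letter)
  (5) 'i' (letter)
  (6) 't' (letter)
Units from scan: 6
Sound units = 6 units


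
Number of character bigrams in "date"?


Word: "date" (length 4)
Number of 2-grams = length - 2 + 1 = 4 - 2 + 1
= 3


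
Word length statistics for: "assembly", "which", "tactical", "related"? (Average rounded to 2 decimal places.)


Lengths: "assembly"=8, "which"=5, "tactical"=8, "related"=7
Sum = 28, Count = 4
Average = 28/4 = 7.00
= avg=7.00, min=5, max=8


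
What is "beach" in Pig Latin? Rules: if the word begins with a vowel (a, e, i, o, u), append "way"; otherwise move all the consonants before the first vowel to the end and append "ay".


Word: "beach"
Starts with consonant(s) → move to end, add 'ay'
Consonant cluster: "b"
Pig Latin = "eachbay"


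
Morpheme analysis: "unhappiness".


Word: "unhappiness"
Morphemes: un- / happi / -ness
Each morpheme carries meaning
= 3 morphemes


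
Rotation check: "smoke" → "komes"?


Word: "smoke", Candidate: "komes"
Method: check if candidate is substring of word+word
"smokesmoke" contains "komes"? No
Is rotation = No


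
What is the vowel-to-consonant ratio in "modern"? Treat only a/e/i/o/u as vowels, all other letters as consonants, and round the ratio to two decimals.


Word: "modern"
Vowels (a,e,i,o,u): 2
Consonants: 4
Ratio = 2/4
= 0.50


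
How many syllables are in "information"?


Word: "information"
Syllable breakdown: in-for-ma-tion
Counting: 4 parts
= 4 syllables


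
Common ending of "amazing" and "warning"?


Word 1: "amazing"
Word 2: "warning"
Comparing from end:
  Pos -1: 'g' == 'g'
  Pos -2: 'n' == 'n'
  Pos -3: 'i' == 'i'
  Pos -4: 'z' != 'n' (stop)
LCS = "ing" (length 3)


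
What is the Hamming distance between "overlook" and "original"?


Comparing character by character (same length = 8):
  Pos 0: 'o' vs 'o' =
  Pos 1: 'v' vs 'r' !=
  Pos 2: 'e' vs 'i' !=
  Pos 3: 'r' vs 'g' !=
  Pos 4: 'l' vs 'i' !=
  Pos 5: 'o' vs 'n' !=
  Pos 6: 'o' vs 'a' !=
  Pos 7: 'k' vs 'l' !=
Hamming distance = 7


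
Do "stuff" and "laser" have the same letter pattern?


Pattern of "stuff": [0, 1, 2, 3, 3]
Pattern of "laser": [0, 1, 2, 3, 4]
Patterns do not match
Same pattern = No


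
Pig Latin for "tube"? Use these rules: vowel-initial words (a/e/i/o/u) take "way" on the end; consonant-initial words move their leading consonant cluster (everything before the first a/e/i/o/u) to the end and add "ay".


Word: "tube"
Starts with consonant(s) → move to end, add 'ay'
Consonant cluster: "t"
Pig Latin = "ubetay"


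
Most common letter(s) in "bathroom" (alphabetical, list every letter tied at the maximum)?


Word: "bathroom"
Letter counts:
  'a': 1
  'b': 1
  'h': 1
  'm': 1
  'o': 2
  'r': 1
  't': 1
Maximum count = 2
Most frequent = 'o' (2 times each)


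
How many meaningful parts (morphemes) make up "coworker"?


Word: "coworker"
Morphemes: co- + work + -er
Each morpheme carries meaning
= 3 morphemes


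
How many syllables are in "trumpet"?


Word: "trumpet"
Syllable breakdown: trum-pet
Counting: 2 parts
= 2 syllables


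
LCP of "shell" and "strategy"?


Word 1: "shell"
Word 2: "strategy"
Comparing from start:
  Pos 0: 's' == 's'
  Pos 1: 'h' != 't' (stop)
LCP = "s" (length 1)


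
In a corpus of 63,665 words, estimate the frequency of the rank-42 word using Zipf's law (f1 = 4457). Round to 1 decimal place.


Zipf's law: f(r) = f(1) / r
f(1) = 4457
f(42) = 4457 / 42
= 106.1 occurrences


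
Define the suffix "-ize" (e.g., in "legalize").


Suffix: -ize
Example: legalize (legal + -ize)
Meaning = to make


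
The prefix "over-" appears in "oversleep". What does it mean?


Prefix: over-
As in: oversleep -> over- + sleep
Meaning = excessive


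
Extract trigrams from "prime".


Word: "prime" (length 5)
Number of trigrams = 5 - 3 + 1 = 3
  Position 0: "pri"
  Position 1: "rim"
  Position 2: "ime"
Trigrams = "pri", "rim", "ime"


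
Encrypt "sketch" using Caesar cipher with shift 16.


Word: "sketch"
Shift: 16
Each letter → (letter + shift) mod 26:
  's' (18) + 16 = 8 → 'i'
  'k' (10) + 16 = 0 → 'a'
  'e' (4) + 16 = 20 → 'u'
  't' (19) + 16 = 9 → 'j'
  'c' (2) + 16 = 18 → 's'
  'h' (7) + 16 = 23 → 'x'
Result = "iaujsx"


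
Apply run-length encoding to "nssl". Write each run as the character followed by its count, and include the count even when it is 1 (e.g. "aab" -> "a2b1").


String: "nssl"
Scanning for consecutive runs:
  'n' x 1
  's' x 2
  'l' x 1
RLE = "n1s2l1"


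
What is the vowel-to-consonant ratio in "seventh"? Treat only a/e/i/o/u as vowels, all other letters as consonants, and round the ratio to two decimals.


Word: "seventh"
Vowels (a,e,i,o,u): 2
Consonants: 5
Ratio = 2/5
= 0.40


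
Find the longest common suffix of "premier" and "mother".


Word 1: "premier"
Word 2: "mother"
Comparing from end:
  Pos -1: 'r' == 'r'
  Pos -2: 'e' == 'e'
  Pos -3: 'i' != 'h' (stop)
LCS = "er" (length 2)


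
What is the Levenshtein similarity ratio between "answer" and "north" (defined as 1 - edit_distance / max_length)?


Word 1: "answer" (length 6)
Word 2: "north" (length 5)
One optimal edit sequence:
  1. delete 'a'  (+1)
  2. keep 'n'
  3. substitute 's' -> 'o'  (+1)
  4. substitute 'w' -> 'r'  (+1)
  5. substitute 'e' -> 't'  (+1)
  6. substitute 'r' -> 'h'  (+1)
Edit distance = 5
Max length = max(6, 5) = 6
Similarity = 1 - 5/6
= 0.1667


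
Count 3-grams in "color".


Word: "color" (length 5)
Number of 3-grams = length - 3 + 1 = 5 - 3 + 1
= 3


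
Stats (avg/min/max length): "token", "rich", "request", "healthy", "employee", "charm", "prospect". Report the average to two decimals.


Lengths: "token"=5, "rich"=4, "request"=7, "healthy"=7, "employee"=8, "charm"=5, "prospect"=8
Sum = 44, Count = 7
Average = 44/7 = 6.29
= avg=6.29, min=4, max=8


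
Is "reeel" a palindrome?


Word: "reeel"
Reversed: "leeer"
Forward == Backward? reeel != leeer
Palindrome = No


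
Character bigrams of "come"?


Word: "come" (length 4)
Number of bigrams = 4 - 2 + 1 = 3
  Position 0: "co"
  Position 1: "om"
  Position 2: "me"
Bigrams = "co", "om", "me"


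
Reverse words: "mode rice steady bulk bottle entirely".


Original: "mode rice steady bulk bottle entirely"
Words (1..n): mode | rice | steady | bulk | bottle | entirely
Reversed (n..1): entirely | bottle | bulk | steady | rice | mode
Result = "entirely bottle bulk steady rice mode"


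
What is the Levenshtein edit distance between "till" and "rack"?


Word 1: "till" (length 4)
Word 2: "rack" (length 4)
One optimal edit sequence (insert/delete/substitute each cost 1):
  1. substitute 't' -> 'r'  (+1)
  2. substitute 'i' -> 'a'  (+1)
  3. substitute 'l' -> 'c'  (+1)
  4. substitute 'l' -> 'k'  (+1)
Total edit operations: 4
Edit distance = 4


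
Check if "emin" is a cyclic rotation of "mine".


Word: "mine", Candidate: "emin"
Method: check if candidate is substring of word+word
"minemine" contains "emin"? Yes
Is rotation = Yes


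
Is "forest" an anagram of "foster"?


Word 1: "foster" → sorted: eforst
Word 2: "forest" → sorted: eforst
Same letters? eforst == eforst
Anagram = Yes


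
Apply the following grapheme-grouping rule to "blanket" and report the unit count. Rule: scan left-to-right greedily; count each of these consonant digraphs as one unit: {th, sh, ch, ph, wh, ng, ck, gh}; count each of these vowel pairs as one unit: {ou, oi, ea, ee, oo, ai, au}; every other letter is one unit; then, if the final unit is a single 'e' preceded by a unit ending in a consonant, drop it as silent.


Word: "blanket" (7 letters)
Left-to-right scan:
  [1] 'b' (letter)
  [2] 'l' (letter)
  [3] 'a' (letter)
  [4] 'n' (letter)
  [5] 'k' (letter)
  [6] 'e' (letter)
  [7] 't' (letter)
Units from scan: 7
Sound units = 7 units


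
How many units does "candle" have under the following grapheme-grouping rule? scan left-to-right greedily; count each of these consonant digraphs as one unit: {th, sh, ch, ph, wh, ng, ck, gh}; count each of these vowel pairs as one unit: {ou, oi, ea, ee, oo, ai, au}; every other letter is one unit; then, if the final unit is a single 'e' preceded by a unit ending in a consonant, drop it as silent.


Word: "candle" (6 letters)
Left-to-right scan:
  1. 'c' (letter)
  2. 'a' (letter)
  3. 'n' (letter)
  4. 'd' (letter)
  5. 'l' (letter)
  6. 'e' (letter)
Units from scan: 6
Final unit is 'e' after a consonant -> drop as silent (-1)
Sound units = 5 units


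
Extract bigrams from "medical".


Word: "medical" (length 7)
Number of bigrams = 7 - 2 + 1 = 6
  Position 0: "me"
  Position 1: "ed"
  Position 2: "di"
  Position 3: "ic"
  Position 4: "ca"
  Position 5: "al"
Bigrams = "me", "ed", "di", "ic", "ca", "al"


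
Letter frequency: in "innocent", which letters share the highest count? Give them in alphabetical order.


Word: "innocent"
Letter counts:
  'c': 1
  'e': 1
  'i': 1
  'n': 3
  'o': 1
  't': 1
Maximum count = 3
Most frequent = 'n' (3 times each)


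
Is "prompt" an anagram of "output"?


Word 1: "output" → sorted: opttuu
Word 2: "prompt" → sorted: mopprt
Same letters? opttuu != mopprt
Anagram = No


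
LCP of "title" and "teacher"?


Word 1: "title"
Word 2: "teacher"
Comparing from start:
  Pos 0: 't' == 't'
  Pos 1: 'i' != 'e' (stop)
LCP = "t" (length 1)


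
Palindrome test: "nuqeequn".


Word: "nuqeequn"
Reversed: "nuqeequn"
Forward == Backward? nuqeequn == nuqeequn
Palindrome = Yes


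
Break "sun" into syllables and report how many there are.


Word: "sun"
Syllable breakdown: sun
Counting: 1 part
= 1 syllable


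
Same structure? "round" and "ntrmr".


Pattern of "round": [0, 1, 2, 3, 4]
Pattern of "ntrmr": [0, 1, 2, 3, 2]
Patterns do not match
Same pattern = No


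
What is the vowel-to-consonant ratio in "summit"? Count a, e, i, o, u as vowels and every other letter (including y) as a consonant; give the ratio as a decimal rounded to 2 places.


Word: "summit"
Vowels (a,e,i,o,u): 2
Consonants: 4
Ratio = 2/4
= 0.50


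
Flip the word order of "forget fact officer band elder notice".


Original: "forget fact officer band elder notice"
Words (1..n): forget | fact | officer | band | elder | notice
Reversed (n..1): notice | elder | band | officer | fact | forget
Result = "notice elder band officer fact forget"


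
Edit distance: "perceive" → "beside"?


Word 1: "perceive" (length 8)
Word 2: "beside" (length 6)
One optimal edit sequence (insert/delete/substitute each cost 1):
  1. substitute 'p' -> 'b'  (+1)
  2. keep 'e'
  3. delete 'r'  (+1)
  4. delete 'c'  (+1)
  5. substitute 'e' -> 's'  (+1)
  6. keep 'i'
  7. substitute 'v' -> 'd'  (+1)
  8. keep 'e'
Total edit operations: 5
Edit distance = 5


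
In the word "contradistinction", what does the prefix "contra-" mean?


Prefix: contra-
Example: contradistinction = contra- + distinction
Meaning = against


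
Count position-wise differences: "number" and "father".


Comparing character by character (same length = 6):
  Pos 0: 'n' vs 'f' !=
  Pos 1: 'u' vs 'a' !=
  Pos 2: 'm' vs 't' !=
  Pos 3: 'b' vs 'h' !=
  Pos 4: 'e' vs 'e' =
  Pos 5: 'r' vs 'r' =
Hamming distance = 4


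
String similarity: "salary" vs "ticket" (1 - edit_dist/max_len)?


Word 1: "salary" (length 6)
Word 2: "ticket" (length 6)
One optimal edit sequence:
  1. substitute 's' -> 't'  (+1)
  2. substitute 'a' -> 'i'  (+1)
  3. substitute 'l' -> 'c'  (+1)
  4. substitute 'a' -> 'k'  (+1)
  5. substitute 'r' -> 'e'  (+1)
  6. substitute 'y' -> 't'  (+1)
Edit distance = 6
Max length = max(6, 6) = 6
Similarity = 1 - 6/6
= 0.0000


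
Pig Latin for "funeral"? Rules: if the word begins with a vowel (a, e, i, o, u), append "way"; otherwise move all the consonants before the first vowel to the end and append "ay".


Word: "funeral"
Starts with consonant(s) → move to end, add 'ay'
Consonant cluster: "f"
Pig Latin = "uneralfay"


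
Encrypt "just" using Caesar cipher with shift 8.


Word: "just"
Shift: 8
Each letter → (letter + shift) mod 26:
  'j' (9) + 8 = 17 → 'r'
  'u' (20) + 8 = 2 → 'c'
  's' (18) + 8 = 0 → 'a'
  't' (19) + 8 = 1 → 'b'
Result = "rcab"


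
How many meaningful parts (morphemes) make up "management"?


Word: "management"
Morphemes: manage + -ment
Each morpheme carries meaning
= 2 morphemes


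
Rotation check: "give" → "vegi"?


Word: "give", Candidate: "vegi"
Method: check if candidate is substring of word+word
"givegive" contains "vegi"? Yes
Is rotation = Yes


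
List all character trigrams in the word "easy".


Word: "easy" (length 4)
Number of trigrams = 4 - 3 + 1 = 2
  Position 0: "eas"
  Position 1: "asy"
Trigrams = "eas", "asy"


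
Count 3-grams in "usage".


Word: "usage" (length 5)
Number of 3-grams = length - 3 + 1 = 5 - 3 + 1
= 3


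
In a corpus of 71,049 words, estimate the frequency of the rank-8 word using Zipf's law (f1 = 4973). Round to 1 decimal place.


Zipf's law: f(r) = f(1) / r
f(1) = 4973
f(8) = 4973 / 8
= 621.6 occurrences


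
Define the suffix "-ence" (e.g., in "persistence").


Suffix: -ence
As in: persistence -> persist + -ence
Meaning = state of


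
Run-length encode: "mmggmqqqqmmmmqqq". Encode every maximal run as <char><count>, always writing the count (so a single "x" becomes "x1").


String: "mmggmqqqqmmmmqqq"
Scanning for consecutive runs:
  'm' x 2
  'g' x 2
  'm' x 1
  'q' x 4
  'm' x 4
  'q' x 3
RLE = "m2g2m1q4m4q3"


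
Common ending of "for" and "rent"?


Word 1: "for"
Word 2: "rent"
Comparing from end:
  Pos -1: 'r' != 't' (stop)
LCS = "" (length 0)


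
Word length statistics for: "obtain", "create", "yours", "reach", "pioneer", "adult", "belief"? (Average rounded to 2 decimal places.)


Lengths: "obtain"=6, "create"=6, "yours"=5, "reach"=5, "pioneer"=7, "adult"=5, "belief"=6
Sum = 40, Count = 7
Average = 40/7 = 5.71
= avg=5.71, min=5, max=7


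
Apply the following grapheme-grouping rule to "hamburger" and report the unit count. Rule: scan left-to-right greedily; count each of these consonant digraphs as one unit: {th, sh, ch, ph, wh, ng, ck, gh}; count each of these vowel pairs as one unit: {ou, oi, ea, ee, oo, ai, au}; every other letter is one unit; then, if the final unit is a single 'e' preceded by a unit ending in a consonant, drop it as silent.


Word: "hamburger" (9 letters)
Left-to-right scan:
  1. 'h' (letter)
  2. 'a' (letter)
  3. 'm' (letter)
  4. 'b' (letter)
  5. 'u' (letter)
  6. 'r' (letter)
  7. 'g' (letter)
  8. 'e' (letter)
  9. 'r' (letter)
Units from scan: 9
Sound units = 9 units


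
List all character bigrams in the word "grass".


Word: "grass" (length 5)
Number of bigrams = 5 - 2 + 1 = 4
  Position 0: "gr"
  Position 1: "ra"
  Position 2: "as"
  Position 3: "ss"
Bigrams = "gr", "ra", "as", "ss"


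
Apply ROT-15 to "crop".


Word: "crop"
Shift: 15
Each letter → (letter + shift) mod 26:
  'c' (2) + 15 = 17 → 'r'
  'r' (17) + 15 = 6 → 'g'
  'o' (14) + 15 = 3 → 'd'
  'p' (15) + 15 = 4 → 'e'
Result = "rgde"


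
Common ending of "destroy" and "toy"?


Word 1: "destroy"
Word 2: "toy"
Comparing from end:
  Pos -1: 'y' == 'y'
  Pos -2: 'o' == 'o'
  Pos -3: 'r' != 't' (stop)
LCS = "oy" (length 2)


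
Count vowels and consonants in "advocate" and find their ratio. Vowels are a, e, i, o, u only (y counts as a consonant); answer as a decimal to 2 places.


Word: "advocate"
Vowels (a,e,i,o,u): 4
Consonants: 4
Ratio = 4/4
= 1.00


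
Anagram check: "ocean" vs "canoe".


Word 1: "ocean" → sorted: aceno
Word 2: "canoe" → sorted: aceno
Same letters? aceno == aceno
Anagram = Yes


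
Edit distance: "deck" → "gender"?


Word 1: "deck" (length 4)
Word 2: "gender" (length 6)
One optimal edit sequence (insert/delete/substitute each cost 1):
  1. substitute 'd' -> 'g'  (+1)
  2. keep 'e'
  3. insert 'n'  (+1)
  4. insert 'd'  (+1)
  5. substitute 'c' -> 'e'  (+1)
  6. substitute 'k' -> 'r'  (+1)
Total edit operations: 5
Edit distance = 5


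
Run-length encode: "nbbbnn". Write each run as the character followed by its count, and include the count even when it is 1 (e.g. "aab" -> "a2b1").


String: "nbbbnn"
Scanning for consecutive runs:
  'n' x 1
  'b' x 3
  'n' x 2
RLE = "n1b3n2"


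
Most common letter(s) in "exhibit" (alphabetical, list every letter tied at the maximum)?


Word: "exhibit"
Letter counts:
  'b': 1
  'e': 1
  'h': 1
  'i': 2
  't': 1
  'x': 1
Maximum count = 2
Most frequent = 'i' (2 times each)


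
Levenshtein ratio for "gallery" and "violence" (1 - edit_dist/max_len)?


Word 1: "gallery" (length 7)
Word 2: "violence" (length 8)
One optimal edit sequence:
  1. substitute 'g' -> 'v'  (+1)
  2. substitute 'a' -> 'i'  (+1)
  3. substitute 'l' -> 'o'  (+1)
  4. keep 'l'
  5. keep 'e'
  6. insert 'n'  (+1)
  7. substitute 'r' -> 'c'  (+1)
  8. substitute 'y' -> 'e'  (+1)
Edit distance = 6
Max length = max(7, 8) = 8
Similarity = 1 - 6/8
= 0.2500


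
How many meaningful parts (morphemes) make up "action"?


Word: "action"
Morphemes: act | -ion
Each morpheme carries meaning
= 2 morphemes


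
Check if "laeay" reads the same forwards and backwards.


Word: "laeay"
Reversed: "yaeal"
Forward == Backward? laeay != yaeal
Palindrome = No


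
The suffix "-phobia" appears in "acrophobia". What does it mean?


Suffix: -phobia
Example: acrophobia (acro- + -phobia)
Meaning = fear of


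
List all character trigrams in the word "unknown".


Word: "unknown" (length 7)
Number of trigrams = 7 - 3 + 1 = 5
  Position 0: "unk"
  Position 1: "nkn"
  Position 2: "kno"
  Position 3: "now"
  Position 4: "own"
Trigrams = "unk", "nkn", "kno", "now", "own"


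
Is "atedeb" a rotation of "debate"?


Word: "debate", Candidate: "atedeb"
Method: check if candidate is substring of word+word
"debatedebate" contains "atedeb"? Yes
Is rotation = Yes


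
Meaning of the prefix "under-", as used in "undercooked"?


Prefix: under-
As in: undercooked -> under- + cooked
Meaning = insufficient


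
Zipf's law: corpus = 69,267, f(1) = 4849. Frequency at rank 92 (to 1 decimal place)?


Zipf's law: f(r) = f(1) / r
f(1) = 4849
f(92) = 4849 / 92
= 52.7 occurrences


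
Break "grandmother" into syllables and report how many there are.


Word: "grandmother"
Syllable breakdown: grand / moth / er
Counting: 3 parts
= 3 syllables


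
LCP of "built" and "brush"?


Word 1: "built"
Word 2: "brush"
Comparing from start:
  Pos 0: 'b' == 'b'
  Pos 1: 'u' != 'r' (stop)
LCP = "b" (length 1)


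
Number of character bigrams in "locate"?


Word: "locate" (length 6)
Number of 2-grams = length - 2 + 1 = 6 - 2 + 1
= 5


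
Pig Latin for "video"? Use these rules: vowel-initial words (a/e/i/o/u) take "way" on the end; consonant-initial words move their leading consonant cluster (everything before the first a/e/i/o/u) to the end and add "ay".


Word: "video"
Starts with consonant(s) → move to end, add 'ay'
Consonant cluster: "v"
Pig Latin = "ideovay"


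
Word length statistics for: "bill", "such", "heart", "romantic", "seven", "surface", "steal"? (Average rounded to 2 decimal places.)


Lengths: "bill"=4, "such"=4, "heart"=5, "romantic"=8, "seven"=5, "surface"=7, "steal"=5
Sum = 38, Count = 7
Average = 38/7 = 5.43
= avg=5.43, min=4, max=8


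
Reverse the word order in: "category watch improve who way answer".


Original: "category watch improve who way answer"
Words (1..n): category | watch | improve | who | way | answer
Reversed (n..1): answer | way | who | improve | watch | category
Result = "answer way who improve watch category"


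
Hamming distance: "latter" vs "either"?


Comparing character by character (same length = 6):
  Pos 0: 'l' vs 'e' !=
  Pos 1: 'a' vs 'i' !=
  Pos 2: 't' vs 't' =
  Pos 3: 't' vs 'h' !=
  Pos 4: 'e' vs 'e' =
  Pos 5: 'r' vs 'r' =
Hamming distance = 3


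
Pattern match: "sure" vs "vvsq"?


Pattern of "sure": [0, 1, 2, 3]
Pattern of "vvsq": [0, 0, 1, 2]
Patterns do not match
Same pattern = No


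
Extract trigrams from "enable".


Word: "enable" (length 6)
Number of trigrams = 6 - 3 + 1 = 4
  Position 0: "ena"
  Position 1: "nab"
  Position 2: "abl"
  Position 3: "ble"
Trigrams = "ena", "nab", "abl", "ble"


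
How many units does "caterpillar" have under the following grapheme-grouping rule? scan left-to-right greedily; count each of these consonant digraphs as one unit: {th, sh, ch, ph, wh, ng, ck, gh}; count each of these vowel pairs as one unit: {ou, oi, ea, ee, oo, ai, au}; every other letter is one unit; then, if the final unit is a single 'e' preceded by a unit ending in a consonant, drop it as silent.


Word: "caterpillar" (11 letters)
Left-to-right scan:
  1. 'c' (letter)
  2. 'a' (letter)
  3. 't' (letter)
  4. 'e' (letter)
  5. 'r' (letter)
  6. 'p' (letter)
  7. 'i' (letter)
  8. 'l' (letter)
  9. 'l' (letter)
  10. 'a' (letter)
  11. 'r' (letter)
Units from scan: 11
Sound units = 11 units


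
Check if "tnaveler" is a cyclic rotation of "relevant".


Word: "relevant", Candidate: "tnaveler"
Method: check if candidate is substring of word+word
"relevantrelevant" contains "tnaveler"? No
Is rotation = No


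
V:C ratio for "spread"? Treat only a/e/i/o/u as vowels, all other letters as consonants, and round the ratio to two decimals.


Word: "spread"
Vowels (a,e,i,o,u): 2
Consonants: 4
Ratio = 2/4
= 0.50


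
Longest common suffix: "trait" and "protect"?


Word 1: "trait"
Word 2: "protect"
Comparing from end:
  Pos -1: 't' == 't'
  Pos -2: 'i' != 'c' (stop)
LCS = "t" (length 1)


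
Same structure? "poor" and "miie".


Pattern of "poor": [0, 1, 1, 2]
Pattern of "miie": [0, 1, 1, 2]
Patterns match
Same pattern = Yes


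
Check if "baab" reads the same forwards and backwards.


Word: "baab"
Reversed: "baab"
Forward == Backward? baab == baab
Palindrome = Yes


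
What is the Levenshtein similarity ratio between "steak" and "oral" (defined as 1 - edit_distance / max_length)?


Word 1: "steak" (length 5)
Word 2: "oral" (length 4)
One optimal edit sequence:
  1. delete 's'  (+1)
  2. substitute 't' -> 'o'  (+1)
  3. substitute 'e' -> 'r'  (+1)
  4. keep 'a'
  5. substitute 'k' -> 'l'  (+1)
Edit distance = 4
Max length = max(5, 4) = 5
Similarity = 1 - 4/5
= 0.2000


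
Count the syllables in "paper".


Word: "paper"
Syllable breakdown: pa-per
Counting: 2 parts
= 2 syllables


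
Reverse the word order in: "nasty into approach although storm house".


Original: "nasty into approach although storm house"
Words (1..n): nasty | into | approach | although | storm | house
Reversed (n..1): house | storm | although | approach | into | nasty
Result = "house storm although approach into nasty"


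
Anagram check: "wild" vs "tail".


Word 1: "wild" → sorted: dilw
Word 2: "tail" → sorted: ailt
Same letters? dilw != ailt
Anagram = No


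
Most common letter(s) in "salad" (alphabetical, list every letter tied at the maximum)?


Word: "salad"
Letter counts:
  'a': 2
  'd': 1
  'l': 1
  's': 1
Maximum count = 2
Most frequent = 'a' (2 times each)


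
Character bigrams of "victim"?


Word: "victim" (length 6)
Number of bigrams = 6 - 2 + 1 = 5
  Position 0: "vi"
  Position 1: "ic"
  Position 2: "ct"
  Position 3: "ti"
  Position 4: "im"
Bigrams = "vi", "ic", "ct", "ti", "im"


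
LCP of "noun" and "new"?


Word 1: "noun"
Word 2: "new"
Comparing from start:
  Pos 0: 'n' == 'n'
  Pos 1: 'o' != 'e' (stop)
LCP = "n" (length 1)


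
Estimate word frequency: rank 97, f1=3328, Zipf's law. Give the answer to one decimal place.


Zipf's law: f(r) = f(1) / r
f(1) = 3328
f(97) = 3328 / 97
= 34.3 occurrences


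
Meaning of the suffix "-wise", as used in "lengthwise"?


Suffix: -wise
Example: lengthwise = length + -wise
Meaning = in the manner of


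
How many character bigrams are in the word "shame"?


Word: "shame" (length 5)
Number of 2-grams = length - 2 + 1 = 5 - 2 + 1
= 4


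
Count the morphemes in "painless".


Word: "painless"
Morphemes: pain | -less
Each morpheme carries meaning
= 2 morphemes


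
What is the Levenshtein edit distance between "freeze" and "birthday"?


Word 1: "freeze" (length 6)
Word 2: "birthday" (length 8)
One optimal edit sequence (insert/delete/substitute each cost 1):
  1. insert 'b'  (+1)
  2. substitute 'f' -> 'i'  (+1)
  3. keep 'r'
  4. insert 't'  (+1)
  5. substitute 'e' -> 'h'  (+1)
  6. substitute 'e' -> 'd'  (+1)
  7. substitute 'z' -> 'a'  (+1)
  8. substitute 'e' -> 'y'  (+1)
Total edit operations: 7
Edit distance = 7


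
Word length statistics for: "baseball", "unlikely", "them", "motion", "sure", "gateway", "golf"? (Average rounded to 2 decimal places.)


Lengths: "baseball"=8, "unlikely"=8, "them"=4, "motion"=6, "sure"=4, "gateway"=7, "golf"=4
Sum = 41, Count = 7
Average = 41/7 = 5.86
= avg=5.86, min=4, max=8


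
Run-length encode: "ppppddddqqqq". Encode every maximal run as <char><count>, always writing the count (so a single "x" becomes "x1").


String: "ppppddddqqqq"
Scanning for consecutive runs:
  'p' x 4
  'd' x 4
  'q' x 4
RLE = "p4d4q4"


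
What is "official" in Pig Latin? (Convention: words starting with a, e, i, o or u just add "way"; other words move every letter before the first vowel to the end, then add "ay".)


Word: "official"
Starts with vowel → add 'way'
Pig Latin = "officialway"


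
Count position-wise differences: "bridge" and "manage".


Comparing character by character (same length = 6):
  Pos 0: 'b' vs 'm' !=
  Pos 1: 'r' vs 'a' !=
  Pos 2: 'i' vs 'n' !=
  Pos 3: 'd' vs 'a' !=
  Pos 4: 'g' vs 'g' =
  Pos 5: 'e' vs 'e' =
Hamming distance = 4


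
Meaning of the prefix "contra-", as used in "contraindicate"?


Prefix: contra-
As in: contraindicate -> contra- + indicate
Meaning = against


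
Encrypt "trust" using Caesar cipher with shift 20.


Word: "trust"
Shift: 20
Each letter → (letter + shift) mod 26:
  't' (19) + 20 = 13 → 'n'
  'r' (17) + 20 = 11 → 'l'
  'u' (20) + 20 = 14 → 'o'
  's' (18) + 20 = 12 → 'm'
  't' (19) + 20 = 13 → 'n'
Result = "nlomn"


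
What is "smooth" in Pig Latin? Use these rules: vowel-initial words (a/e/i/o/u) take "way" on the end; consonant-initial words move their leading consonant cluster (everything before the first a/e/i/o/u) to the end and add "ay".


Word: "smooth"
Starts with consonant(s) → move to end, add 'ay'
Consonant cluster: "sm"
Pig Latin = "oothsmay"


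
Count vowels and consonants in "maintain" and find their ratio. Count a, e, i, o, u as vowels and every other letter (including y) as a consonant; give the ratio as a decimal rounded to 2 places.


Word: "maintain"
Vowels (a,e,i,o,u): 4
Consonants: 4
Ratio = 4/4
= 1.00


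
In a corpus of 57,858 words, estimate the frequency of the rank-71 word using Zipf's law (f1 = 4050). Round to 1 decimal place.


Zipf's law: f(r) = f(1) / r
f(1) = 4050
f(71) = 4050 / 71
= 57.0 occurrences


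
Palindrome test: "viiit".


Word: "viiit"
Reversed: "tiiiv"
Forward == Backward? viiit != tiiiv
Palindrome = No


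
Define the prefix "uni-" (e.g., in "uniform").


Prefix: uni-
As in: uniform -> uni- + form
Meaning = one


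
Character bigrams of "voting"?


Word: "voting" (length 6)
Number of bigrams = 6 - 2 + 1 = 5
  Position 0: "vo"
  Position 1: "ot"
  Position 2: "ti"
  Position 3: "in"
  Position 4: "ng"
Bigrams = "vo", "ot", "ti", "in", "ng"


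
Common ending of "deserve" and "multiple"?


Word 1: "deserve"
Word 2: "multiple"
Comparing from end:
  Pos -1: 'e' == 'e'
  Pos -2: 'v' != 'l' (stop)
LCS = "e" (length 1)


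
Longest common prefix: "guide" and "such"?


Word 1: "guide"
Word 2: "such"
Comparing from start:
  Pos 0: 'g' != 's' (stop)
LCP = "" (length 0)


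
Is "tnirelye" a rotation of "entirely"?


Word: "entirely", Candidate: "tnirelye"
Method: check if candidate is substring of word+word
"entirelyentirely" contains "tnirelye"? No
Is rotation = No


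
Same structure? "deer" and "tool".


Pattern of "deer": [0, 1, 1, 2]
Pattern of "tool": [0, 1, 1, 2]
Patterns match
Same pattern = Yes


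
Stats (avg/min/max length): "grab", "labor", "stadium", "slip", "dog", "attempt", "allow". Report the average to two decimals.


Lengths: "grab"=4, "labor"=5, "stadium"=7, "slip"=4, "dog"=3, "attempt"=7, "allow"=5
Sum = 35, Count = 7
Average = 35/7 = 5.00
= avg=5.00, min=3, max=7


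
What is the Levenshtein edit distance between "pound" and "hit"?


Word 1: "pound" (length 5)
Word 2: "hit" (length 3)
One optimal edit sequence (insert/delete/substitute each cost 1):
  1. delete 'p'  (+1)
  2. delete 'o'  (+1)
  3. substitute 'u' -> 'h'  (+1)
  4. substitute 'n' -> 'i'  (+1)
  5. substitute 'd' -> 't'  (+1)
Total edit operations: 5
Edit distance = 5


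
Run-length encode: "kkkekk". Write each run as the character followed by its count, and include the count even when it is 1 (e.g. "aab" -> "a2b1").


String: "kkkekk"
Scanning for consecutive runs:
  'k' x 3
  'e' x 1
  'k' x 2
RLE = "k3e1k2"


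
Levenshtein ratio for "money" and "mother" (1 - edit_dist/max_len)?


Word 1: "money" (length 5)
Word 2: "mother" (length 6)
One optimal edit sequence:
  1. keep 'm'
  2. keep 'o'
  3. insert 't'  (+1)
  4. substitute 'n' -> 'h'  (+1)
  5. keep 'e'
  6. substitute 'y' -> 'r'  (+1)
Edit distance = 3
Max length = max(5, 6) = 6
Similarity = 1 - 3/6
= 0.5000


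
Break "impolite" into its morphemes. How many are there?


Word: "impolite"
Morphemes: im- | polite
Each morpheme carries meaning
= 2 morphemes


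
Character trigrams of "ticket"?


Word: "ticket" (length 6)
Number of trigrams = 6 - 3 + 1 = 4
  Position 0: "tic"
  Position 1: "ick"
  Position 2: "cke"
  Position 3: "ket"
Trigrams = "tic", "ick", "cke", "ket"


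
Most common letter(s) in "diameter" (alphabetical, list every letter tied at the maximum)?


Word: "diameter"
Letter counts:
  'a': 1
  'd': 1
  'e': 2
  'i': 1
  'm': 1
  'r': 1
  't': 1
Maximum count = 2
Most frequent = 'e' (2 times each)


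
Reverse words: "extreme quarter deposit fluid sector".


Original: "extreme quarter deposit fluid sector"
Words (1..n): extreme | quarter | deposit | fluid | sector
Reversed (n..1): sector | fluid | deposit | quarter | extreme
Result = "sector fluid deposit quarter extreme"


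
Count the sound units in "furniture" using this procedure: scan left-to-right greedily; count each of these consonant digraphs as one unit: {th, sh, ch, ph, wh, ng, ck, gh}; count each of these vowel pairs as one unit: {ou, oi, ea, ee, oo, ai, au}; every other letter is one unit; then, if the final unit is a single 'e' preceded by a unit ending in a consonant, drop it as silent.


Word: "furniture" (9 letters)
Left-to-right scan:
  [1] 'f' (letter)
  [2] 'u' (letter)
  [3] 'r' (letter)
  [4] 'n' (letter)
  [5] 'i' (letter)
  [6] 't' (letter)
  [7] 'u' (letter)
  [8] 'r' (letter)
  [9] 'e' (letter)
Units from scan: 9
Final unit is 'e' after a consonant -> drop as silent (-1)
Sound units = 8 units


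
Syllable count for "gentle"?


Word: "gentle"
Syllable breakdown: gen · tle
Counting: 2 parts
= 2 syllables


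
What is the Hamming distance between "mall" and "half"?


Comparing character by character (same length = 4):
  Pos 0: 'm' vs 'h' !=
  Pos 1: 'a' vs 'a' =
  Pos 2: 'l' vs 'l' =
  Pos 3: 'l' vs 'f' !=
Hamming distance = 2


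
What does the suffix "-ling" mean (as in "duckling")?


Suffix: -ling
Example: duckling = duck + -ling
Meaning = small / young


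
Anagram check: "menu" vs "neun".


Word 1: "menu" → sorted: emnu
Word 2: "neun" → sorted: ennu
Same letters? emnu != ennu
Anagram = No


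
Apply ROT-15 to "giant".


Word: "giant"
Shift: 15
Each letter → (letter + shift) mod 26:
  'g' (6) + 15 = 21 → 'v'
  'i' (8) + 15 = 23 → 'x'
  'a' (0) + 15 = 15 → 'p'
  'n' (13) + 15 = 2 → 'c'
  't' (19) + 15 = 8 → 'i'
Result = "vxpci"


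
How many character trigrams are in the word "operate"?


Word: "operate" (length 7)
Number of 3-grams = length - 3 + 1 = 7 - 3 + 1
= 5


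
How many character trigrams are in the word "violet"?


Word: "violet" (length 6)
Number of 3-grams = length - 3 + 1 = 6 - 3 + 1
= 4


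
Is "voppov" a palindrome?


Word: "voppov"
Reversed: "voppov"
Forward == Backward? voppov == voppov
Palindrome = Yes


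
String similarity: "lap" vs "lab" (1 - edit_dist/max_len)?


Word 1: "lap" (length 3)
Word 2: "lab" (length 3)
One optimal edit sequence:
  1. keep 'l'
  2. keep 'a'
  3. substitute 'p' -> 'b'  (+1)
Edit distance = 1
Max length = max(3, 3) = 3
Similarity = 1 - 1/3
= 0.6667
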